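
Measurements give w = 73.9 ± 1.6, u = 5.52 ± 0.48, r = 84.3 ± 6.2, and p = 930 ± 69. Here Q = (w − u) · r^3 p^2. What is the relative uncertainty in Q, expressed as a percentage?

Let h = w − u = 68.4. δh = √(δw² + δu²) = √(2.56 + 0.230) = 1.67, so δh/h = 0.0244.
Q is then a monomial in h, r, p:
δQ/Q = √((δh/h)² + (3·δr/r)² + (2·δp/p)²) = √(0.000597 + 0.0487 + 0.0220) = 0.267

26.7%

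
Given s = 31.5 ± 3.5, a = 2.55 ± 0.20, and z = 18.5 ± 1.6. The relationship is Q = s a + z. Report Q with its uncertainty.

98.8 ± 11.0

Let p = s·a = 80.3. δp/p = √((1·δs/s)² + (1·δa/a)²) = √(0.0123 + 0.00615) = 0.136, so δp = 10.9.
Q = p + z: δQ = √(δp² + δz²) = √(119 + 2.56) = 11.0
Q = 98.8.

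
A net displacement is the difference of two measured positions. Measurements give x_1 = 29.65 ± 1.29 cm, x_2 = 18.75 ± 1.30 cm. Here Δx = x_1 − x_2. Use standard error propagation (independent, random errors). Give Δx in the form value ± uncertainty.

Δx is a linear combination, so absolute uncertainties add in quadrature:
  (δx_1)² = 1.66;  (δx_2)² = 1.69
δΔx = √(3.35) = 1.83 cm
Δx = 10.90 cm.

10.90 ± 1.83 cm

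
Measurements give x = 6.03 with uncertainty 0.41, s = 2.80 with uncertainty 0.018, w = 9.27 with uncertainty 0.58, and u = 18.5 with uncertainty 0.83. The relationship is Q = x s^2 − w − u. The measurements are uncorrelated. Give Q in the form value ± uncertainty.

Let p = x·s^2 = 47.3. δp/p = √((1·δx/x)² + (2·δs/s)²) = √(0.00462 + 0.000165) = 0.0692, so δp = 3.27.
Q = p − w − u: δQ = √(δp² + δw² + δu²) = √(10.7 + 0.336 + 0.689) = 3.42
Q = 19.5.

19.5 ± 3.42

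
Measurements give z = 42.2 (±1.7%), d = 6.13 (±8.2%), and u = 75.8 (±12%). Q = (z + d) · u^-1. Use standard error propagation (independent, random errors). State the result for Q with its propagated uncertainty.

Let w = z + d = 48.3. δw = √(δz² + δd²) = √(0.515 + 0.253) = 0.876, so δw/w = 0.0181.
Q is then a monomial in w, u:
δQ/Q = √((δw/w)² + (-1·δu/u)²) = √(0.000329 + 0.0144) = 0.121
Q = 0.638, so δQ = 0.121 × 0.638 = 0.0774.

0.638 ± 0.0774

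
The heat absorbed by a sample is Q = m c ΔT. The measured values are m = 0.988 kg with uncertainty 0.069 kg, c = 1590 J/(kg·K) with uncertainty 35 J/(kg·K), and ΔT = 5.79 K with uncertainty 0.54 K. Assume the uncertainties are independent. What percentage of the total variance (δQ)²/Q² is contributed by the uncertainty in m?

(δQ/Q)² = (1·δm/m)² + (1·δc/c)² + (1·δΔT/ΔT)²
  m term: (1×0.0698)² = 0.00488
  c term: (1×0.0220)² = 0.000485
  ΔT term: (1×0.0933)² = 0.00870
Total = 0.0141. Share from m = 0.00488/0.0141 = 0.347.

34.7%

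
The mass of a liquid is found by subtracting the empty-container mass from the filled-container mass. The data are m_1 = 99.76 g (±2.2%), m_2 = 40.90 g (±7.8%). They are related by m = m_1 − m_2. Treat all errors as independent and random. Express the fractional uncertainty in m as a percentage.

6.58%

Absolute uncertainties add in quadrature for a linear combination:
  (δm_1)² = 4.82;  (δm_2)² = 10.2
δm = √(15.0) = 3.87 g
m = 58.86 g, so δm/m = 3.87/58.86 = 0.0658.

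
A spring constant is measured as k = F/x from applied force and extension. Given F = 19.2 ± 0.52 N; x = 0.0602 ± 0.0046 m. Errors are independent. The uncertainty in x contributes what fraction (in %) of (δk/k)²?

88.8%

(δk/k)² = (1·δF/F)² + (-1·δx/x)²
  F term: (1×0.0271)² = 0.000734
  x term: (-1×0.0764)² = 0.00584
Total = 0.00657. Share from x = 0.00584/0.00657 = 0.888.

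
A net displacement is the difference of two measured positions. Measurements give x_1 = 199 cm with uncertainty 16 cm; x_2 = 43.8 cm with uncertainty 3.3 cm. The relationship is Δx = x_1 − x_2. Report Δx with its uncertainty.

For a sum/difference, combine absolute errors in quadrature:
  (δx_1)² = 256;  (δx_2)² = 10.9
δΔx = √(267) = 16.3 cm
Δx = 155 cm.

155 ± 16.3 cm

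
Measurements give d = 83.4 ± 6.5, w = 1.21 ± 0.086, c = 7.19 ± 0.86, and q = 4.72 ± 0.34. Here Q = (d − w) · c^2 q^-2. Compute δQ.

55.4

Let u = d − w = 82.2. δu = √(δd² + δw²) = √(42.2 + 0.00740) = 6.50, so δu/u = 0.0791.
Q is then a monomial in u, c, q:
δQ/Q = √((δu/u)² + (2·δc/c)² + (-2·δq/q)²) = √(0.00626 + 0.0572 + 0.0208) = 0.290
Q = 191, so δQ = 0.290 × 191 = 55.4.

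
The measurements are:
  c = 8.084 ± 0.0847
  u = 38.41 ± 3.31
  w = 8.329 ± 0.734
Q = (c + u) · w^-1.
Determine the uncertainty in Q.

Let h = c + u = 46.49. δh = √(δc² + δu²) = √(0.00717 + 11.0) = 3.31, so δh/h = 0.0712.
Q is then a monomial in h, w:
δQ/Q = √((δh/h)² + (-1·δw/w)²) = √(0.00507 + 0.00777) = 0.113
Q = 5.582, so δQ = 0.113 × 5.582 = 0.632.

0.632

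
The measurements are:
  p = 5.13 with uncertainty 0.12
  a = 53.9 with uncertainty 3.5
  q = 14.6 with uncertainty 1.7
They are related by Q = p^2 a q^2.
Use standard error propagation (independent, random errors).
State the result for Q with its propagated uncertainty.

(3.02 ± 0.745) × 10^5

For a monomial Q ∝ p^2, a, q^2, fractional errors add in quadrature:
  (2·δp/p)² = (2×0.0234)² = 0.00219;  (1·δa/a)² = (1×0.0649)² = 0.00422;  (2·δq/q)² = (2×0.116)² = 0.0542
δQ/Q = √(0.0606) = 0.246
Q = 3.02e+05, so δQ = 0.246 × 3.02e+05 = 74500.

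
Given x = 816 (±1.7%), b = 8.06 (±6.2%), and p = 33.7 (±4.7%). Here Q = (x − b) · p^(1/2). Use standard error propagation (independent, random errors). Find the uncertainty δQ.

Let u = x − b = 808. δu = √(δx² + δb²) = √(192 + 0.250) = 13.9, so δu/u = 0.0172.
Q is then a monomial in u, p:
δQ/Q = √((δu/u)² + (½·δp/p)²) = √(0.000295 + 0.000552) = 0.0291
Q = 4690, so δQ = 0.0291 × 4690 = 137.

137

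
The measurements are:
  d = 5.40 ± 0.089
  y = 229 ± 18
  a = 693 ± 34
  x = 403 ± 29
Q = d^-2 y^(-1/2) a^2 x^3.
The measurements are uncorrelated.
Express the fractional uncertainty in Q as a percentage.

24.3%

Since Q is a product/quotient, work with relative uncertainties:
  (-2·δd/d)² = (-2×0.0165)² = 0.00109;  (−½·δy/y)² = (-0.5×0.0786)² = 0.00154;  (2·δa/a)² = (2×0.0491)² = 0.00963;  (3·δx/x)² = (3×0.0720)² = 0.0466
δQ/Q = √(0.0589) = 0.243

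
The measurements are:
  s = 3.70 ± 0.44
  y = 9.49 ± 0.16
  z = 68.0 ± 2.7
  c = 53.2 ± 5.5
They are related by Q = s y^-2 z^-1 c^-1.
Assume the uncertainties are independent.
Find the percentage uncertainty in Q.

16.6%

Q is a product of powers, so relative uncertainties combine in quadrature:
  (1·δs/s)² = (1×0.119)² = 0.0141;  (-2·δy/y)² = (-2×0.0169)² = 0.00114;  (-1·δz/z)² = (-1×0.0397)² = 0.00158;  (-1·δc/c)² = (-1×0.103)² = 0.0107
δQ/Q = √(0.0275) = 0.166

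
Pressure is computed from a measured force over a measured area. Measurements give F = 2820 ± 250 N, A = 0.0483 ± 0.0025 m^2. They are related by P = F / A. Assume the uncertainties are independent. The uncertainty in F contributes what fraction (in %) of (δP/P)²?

(δP/P)² = (1·δF/F)² + (-1·δA/A)²
  F term: (1×0.0887)² = 0.00786
  A term: (-1×0.0518)² = 0.00268
Total = 0.0105. Share from F = 0.00786/0.0105 = 0.746.

74.6%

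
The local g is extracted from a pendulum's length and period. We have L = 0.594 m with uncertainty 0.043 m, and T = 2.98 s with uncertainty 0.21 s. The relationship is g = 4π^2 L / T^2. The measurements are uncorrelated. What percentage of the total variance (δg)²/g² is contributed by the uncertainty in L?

(δg/g)² = (1·δL/L)² + (-2·δT/T)²
  L term: (1×0.0724)² = 0.00524
  T term: (-2×0.0705)² = 0.0199
Total = 0.0251. Share from L = 0.00524/0.0251 = 0.209.

20.9%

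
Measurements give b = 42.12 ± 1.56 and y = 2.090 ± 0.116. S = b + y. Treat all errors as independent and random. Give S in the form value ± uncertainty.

Absolute uncertainties add in quadrature for a linear combination:
  (δb)² = 2.43;  (δy)² = 0.0135
δS = √(2.45) = 1.56
S = 44.21.

44.21 ± 1.56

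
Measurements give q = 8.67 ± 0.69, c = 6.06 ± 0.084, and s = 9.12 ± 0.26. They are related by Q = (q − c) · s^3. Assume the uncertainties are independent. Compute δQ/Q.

0.280

Let u = q − c = 2.61. δu = √(δq² + δc²) = √(0.476 + 0.00706) = 0.695, so δu/u = 0.266.
Q is then a monomial in u, s:
δQ/Q = √((δu/u)² + (3·δs/s)²) = √(0.0709 + 0.00731) = 0.280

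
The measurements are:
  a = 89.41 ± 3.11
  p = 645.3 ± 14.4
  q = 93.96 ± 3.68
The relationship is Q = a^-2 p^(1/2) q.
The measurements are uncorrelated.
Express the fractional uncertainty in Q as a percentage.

Since Q is a product/quotient, work with relative uncertainties:
  (-2·δa/a)² = (-2×0.0348)² = 0.00484;  (½·δp/p)² = (0.5×0.0223)² = 0.000124;  (1·δq/q)² = (1×0.0392)² = 0.00153
δQ/Q = √(0.00650) = 0.0806

8.06%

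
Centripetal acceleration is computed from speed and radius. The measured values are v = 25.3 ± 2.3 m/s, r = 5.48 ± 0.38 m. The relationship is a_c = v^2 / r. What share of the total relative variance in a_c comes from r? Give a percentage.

12.7%

(δa_c/a_c)² = (2·δv/v)² + (-1·δr/r)²
  v term: (2×0.0909)² = 0.0331
  r term: (-1×0.0693)² = 0.00481
Total = 0.0379. Share from r = 0.00481/0.0379 = 0.127.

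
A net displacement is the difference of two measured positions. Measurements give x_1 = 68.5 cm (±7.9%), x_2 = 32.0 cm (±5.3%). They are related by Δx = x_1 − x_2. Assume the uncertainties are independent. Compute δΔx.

5.67 cm

For a sum/difference, combine absolute errors in quadrature:
  (δx_1)² = 29.3;  (δx_2)² = 2.88
δΔx = √(32.2) = 5.67 cm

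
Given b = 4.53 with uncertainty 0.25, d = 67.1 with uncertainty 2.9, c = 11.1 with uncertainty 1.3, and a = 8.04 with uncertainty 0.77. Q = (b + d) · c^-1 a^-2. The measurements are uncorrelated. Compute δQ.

0.0228

Let u = b + d = 71.6. δu = √(δb² + δd²) = √(0.0625 + 8.41) = 2.91, so δu/u = 0.0406.
Q is then a monomial in u, c, a:
δQ/Q = √((δu/u)² + (-1·δc/c)² + (-2·δa/a)²) = √(0.00165 + 0.0137 + 0.0367) = 0.228
Q = 0.0998, so δQ = 0.228 × 0.0998 = 0.0228.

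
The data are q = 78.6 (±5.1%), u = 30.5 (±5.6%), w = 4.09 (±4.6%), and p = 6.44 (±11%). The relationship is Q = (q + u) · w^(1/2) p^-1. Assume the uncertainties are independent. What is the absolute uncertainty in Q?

Let h = q + u = 109. δh = √(δq² + δu²) = √(16.1 + 2.92) = 4.36, so δh/h = 0.0399.
Q is then a monomial in h, w, p:
δQ/Q = √((δh/h)² + (½·δw/w)² + (-1·δp/p)²) = √(0.00160 + 0.000529 + 0.0121) = 0.119
Q = 34.3, so δQ = 0.119 × 34.3 = 4.09.

4.09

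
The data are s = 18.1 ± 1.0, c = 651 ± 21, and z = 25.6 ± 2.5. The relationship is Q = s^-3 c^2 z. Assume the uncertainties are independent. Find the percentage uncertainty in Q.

20.3%

Q is a product of powers, so relative uncertainties combine in quadrature:
  (-3·δs/s)² = (-3×0.0552)² = 0.0275;  (2·δc/c)² = (2×0.0323)² = 0.00416;  (1·δz/z)² = (1×0.0977)² = 0.00954
δQ/Q = √(0.0412) = 0.203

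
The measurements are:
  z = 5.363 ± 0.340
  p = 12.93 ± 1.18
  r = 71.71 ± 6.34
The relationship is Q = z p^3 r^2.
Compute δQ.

1.98e+07

Q is a product of powers, so relative uncertainties combine in quadrature:
  (1·δz/z)² = (1×0.0634)² = 0.00402;  (3·δp/p)² = (3×0.0913)² = 0.0750;  (2·δr/r)² = (2×0.0884)² = 0.0313
δQ/Q = √(0.110) = 0.332
Q = 5.962e+07, so δQ = 0.332 × 5.962e+07 = 1.98e+07.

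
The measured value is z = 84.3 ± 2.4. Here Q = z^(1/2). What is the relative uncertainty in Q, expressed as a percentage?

Q ∝ z^(1/2), so δQ/Q = |½| · δz/z = 0.5 × 0.0285 = 0.0142.

1.42%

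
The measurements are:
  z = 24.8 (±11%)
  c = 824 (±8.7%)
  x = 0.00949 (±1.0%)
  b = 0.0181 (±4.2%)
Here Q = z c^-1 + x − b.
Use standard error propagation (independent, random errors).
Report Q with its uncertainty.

0.0215 ± 0.00429

Let p = z·c^-1 = 0.0301. δp/p = √((1·δz/z)² + (-1·δc/c)²) = √(0.0121 + 0.00757) = 0.140, so δp = 0.00422.
Q = p + x − b: δQ = √(δp² + δx² + δb²) = √(1.78e-05 + 9.01e-09 + 5.78e-07) = 0.00429
Q = 0.0215.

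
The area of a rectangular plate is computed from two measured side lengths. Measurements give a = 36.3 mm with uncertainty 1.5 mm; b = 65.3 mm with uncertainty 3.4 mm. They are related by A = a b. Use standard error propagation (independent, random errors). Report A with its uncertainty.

2370 ± 158 mm^2

Each factor contributes (exponent × relative error)² to (δA/A)²:
  (1·δa/a)² = (1×0.0413)² = 0.00171;  (1·δb/b)² = (1×0.0521)² = 0.00271
δA/A = √(0.00442) = 0.0665
A = 2370 mm^2, so δA = 0.0665 × 2370 = 158 mm^2.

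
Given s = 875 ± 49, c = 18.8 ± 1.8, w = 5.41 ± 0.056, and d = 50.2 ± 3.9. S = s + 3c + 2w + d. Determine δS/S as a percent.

4.98%

S is a linear combination, so absolute uncertainties add in quadrature:
  (δs)² = 2400;  (3·δc)² = 29.2;  (2·δw)² = 0.0125;  (δd)² = 15.2
δS = √(2450) = 49.5
S = 992, so δS/S = 49.5/992 = 0.0498.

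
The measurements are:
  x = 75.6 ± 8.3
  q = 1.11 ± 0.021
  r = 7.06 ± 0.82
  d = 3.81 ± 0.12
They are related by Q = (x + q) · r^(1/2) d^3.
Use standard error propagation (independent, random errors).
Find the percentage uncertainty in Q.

Let u = x + q = 76.7. δu = √(δx² + δq²) = √(68.9 + 0.000441) = 8.30, so δu/u = 0.108.
Q is then a monomial in u, r, d:
δQ/Q = √((δu/u)² + (½·δr/r)² + (3·δd/d)²) = √(0.0117 + 0.00337 + 0.00893) = 0.155

15.5%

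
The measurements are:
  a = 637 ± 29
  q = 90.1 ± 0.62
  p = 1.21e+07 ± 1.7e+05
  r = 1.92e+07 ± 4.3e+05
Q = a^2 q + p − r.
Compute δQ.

3.37e+06

Let w = a^2·q = 3.66e+07. δw/w = √((2·δa/a)² + (1·δq/q)²) = √(0.00829 + 4.74e-05) = 0.0913, so δw = 3.34e+06.
Q = w + p − r: δQ = √(δw² + δp² + δr²) = √(1.11e+13 + 2.89e+10 + 1.85e+11) = 3.37e+06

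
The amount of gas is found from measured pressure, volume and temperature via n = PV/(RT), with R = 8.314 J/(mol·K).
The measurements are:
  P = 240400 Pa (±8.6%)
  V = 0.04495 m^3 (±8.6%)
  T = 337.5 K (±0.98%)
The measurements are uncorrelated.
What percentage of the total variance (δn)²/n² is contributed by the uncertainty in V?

49.7%

(δn/n)² = (1·δP/P)² + (1·δV/V)² + (-1·δT/T)²
  P term: (1×0.0860)² = 0.00740
  V term: (1×0.0860)² = 0.00740
  T term: (-1×0.00980)² = 9.6e-05
Total = 0.0149. Share from V = 0.00740/0.0149 = 0.497.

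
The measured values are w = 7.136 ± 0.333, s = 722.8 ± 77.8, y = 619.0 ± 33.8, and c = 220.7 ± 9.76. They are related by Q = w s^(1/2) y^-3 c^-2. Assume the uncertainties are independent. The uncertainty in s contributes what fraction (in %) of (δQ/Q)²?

7.29%

(δQ/Q)² = (1·δw/w)² + (½·δs/s)² + (-3·δy/y)² + (-2·δc/c)²
  w term: (1×0.0467)² = 0.00218
  s term: (0.5×0.108)² = 0.00290
  y term: (-3×0.0546)² = 0.0268
  c term: (-2×0.0442)² = 0.00782
Total = 0.0397. Share from s = 0.00290/0.0397 = 0.0729.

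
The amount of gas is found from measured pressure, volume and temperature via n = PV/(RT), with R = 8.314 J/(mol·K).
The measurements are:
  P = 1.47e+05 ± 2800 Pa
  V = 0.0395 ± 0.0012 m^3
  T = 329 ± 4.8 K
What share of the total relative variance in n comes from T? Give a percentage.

14.2%

(δn/n)² = (1·δP/P)² + (1·δV/V)² + (-1·δT/T)²
  P term: (1×0.0190)² = 0.000363
  V term: (1×0.0304)² = 0.000923
  T term: (-1×0.0146)² = 0.000213
Total = 0.00150. Share from T = 0.000213/0.00150 = 0.142.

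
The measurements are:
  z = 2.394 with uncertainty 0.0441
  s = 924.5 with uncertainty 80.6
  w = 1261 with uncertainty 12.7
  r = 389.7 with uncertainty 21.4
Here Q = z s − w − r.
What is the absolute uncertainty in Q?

Let p = z·s = 2213. δp/p = √((1·δz/z)² + (1·δs/s)²) = √(0.000339 + 0.00760) = 0.0891, so δp = 197.
Q = p − w − r: δQ = √(δp² + δw² + δr²) = √(38900 + 161 + 458) = 199

199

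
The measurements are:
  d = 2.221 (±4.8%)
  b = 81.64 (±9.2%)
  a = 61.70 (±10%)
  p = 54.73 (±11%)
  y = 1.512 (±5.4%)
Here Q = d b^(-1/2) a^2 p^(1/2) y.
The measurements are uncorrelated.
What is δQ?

2350

Q is a product of powers, so relative uncertainties combine in quadrature:
  (1·δd/d)² = (1×0.0480)² = 0.00230;  (−½·δb/b)² = (-0.5×0.0920)² = 0.00212;  (2·δa/a)² = (2×0.100)² = 0.0400;  (½·δp/p)² = (0.5×0.110)² = 0.00302;  (1·δy/y)² = (1×0.0540)² = 0.00292
δQ/Q = √(0.0504) = 0.224
Q = 10470, so δQ = 0.224 × 10470 = 2350.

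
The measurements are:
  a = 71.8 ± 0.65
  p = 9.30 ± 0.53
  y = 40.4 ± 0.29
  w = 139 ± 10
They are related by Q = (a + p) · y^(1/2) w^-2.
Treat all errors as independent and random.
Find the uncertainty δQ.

0.00385

Let u = a + p = 81.1. δu = √(δa² + δp²) = √(0.423 + 0.281) = 0.839, so δu/u = 0.0103.
Q is then a monomial in u, y, w:
δQ/Q = √((δu/u)² + (½·δy/y)² + (-2·δw/w)²) = √(0.000107 + 1.29e-05 + 0.0207) = 0.144
Q = 0.0267, so δQ = 0.144 × 0.0267 = 0.00385.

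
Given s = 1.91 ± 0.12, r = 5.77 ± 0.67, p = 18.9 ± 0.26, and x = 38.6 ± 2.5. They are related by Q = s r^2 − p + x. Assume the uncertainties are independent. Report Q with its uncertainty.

Let w = s·r^2 = 63.6. δw/w = √((1·δs/s)² + (2·δr/r)²) = √(0.00395 + 0.0539) = 0.241, so δw = 15.3.
Q = w − p + x: δQ = √(δw² + δp² + δx²) = √(234 + 0.0676 + 6.25) = 15.5
Q = 83.3.

83.3 ± 15.5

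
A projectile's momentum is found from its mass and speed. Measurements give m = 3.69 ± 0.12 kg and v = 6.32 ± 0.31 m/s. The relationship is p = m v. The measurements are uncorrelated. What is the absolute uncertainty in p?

p is a product of powers, so relative uncertainties combine in quadrature:
  (1·δm/m)² = (1×0.0325)² = 0.00106;  (1·δv/v)² = (1×0.0491)² = 0.00241
δp/p = √(0.00346) = 0.0589
p = 23.3 kg·m/s, so δp = 0.0589 × 23.3 = 1.37 kg·m/s.

1.37 kg·m/s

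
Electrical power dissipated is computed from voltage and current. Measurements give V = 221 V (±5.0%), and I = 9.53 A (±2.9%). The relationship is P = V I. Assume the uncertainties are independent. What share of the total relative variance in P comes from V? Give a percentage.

74.8%

(δP/P)² = (1·δV/V)² + (1·δI/I)²
  V term: (1×0.0500)² = 0.00250
  I term: (1×0.0290)² = 0.000841
Total = 0.00334. Share from V = 0.00250/0.00334 = 0.748.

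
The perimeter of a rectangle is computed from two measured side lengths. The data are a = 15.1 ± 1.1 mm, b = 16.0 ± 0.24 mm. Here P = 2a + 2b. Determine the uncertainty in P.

P is a linear combination, so absolute uncertainties add in quadrature:
  (2·δa)² = 4.84;  (2·δb)² = 0.230
δP = √(5.07) = 2.25 mm

2.25 mm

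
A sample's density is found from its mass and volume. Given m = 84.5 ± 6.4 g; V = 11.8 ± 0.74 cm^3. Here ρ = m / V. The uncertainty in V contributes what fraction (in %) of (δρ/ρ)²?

(δρ/ρ)² = (1·δm/m)² + (-1·δV/V)²
  m term: (1×0.0757)² = 0.00574
  V term: (-1×0.0627)² = 0.00393
Total = 0.00967. Share from V = 0.00393/0.00967 = 0.407.

40.7%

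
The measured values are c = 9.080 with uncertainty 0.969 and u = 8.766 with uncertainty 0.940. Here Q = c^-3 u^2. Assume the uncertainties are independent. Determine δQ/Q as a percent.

38.5%

Products/powers → add relative errors in quadrature, weighted by exponent:
  (-3·δc/c)² = (-3×0.107)² = 0.102;  (2·δu/u)² = (2×0.107)² = 0.0460
δQ/Q = √(0.148) = 0.385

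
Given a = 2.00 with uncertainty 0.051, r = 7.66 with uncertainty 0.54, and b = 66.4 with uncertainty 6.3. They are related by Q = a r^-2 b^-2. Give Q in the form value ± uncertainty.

Q is a product of powers, so relative uncertainties combine in quadrature:
  (1·δa/a)² = (1×0.0255)² = 0.000650;  (-2·δr/r)² = (-2×0.0705)² = 0.0199;  (-2·δb/b)² = (-2×0.0949)² = 0.0360
δQ/Q = √(0.0565) = 0.238
Q = 7.73e-06, so δQ = 0.238 × 7.73e-06 = 1.84e-06.

(7.73 ± 1.84) × 10^-6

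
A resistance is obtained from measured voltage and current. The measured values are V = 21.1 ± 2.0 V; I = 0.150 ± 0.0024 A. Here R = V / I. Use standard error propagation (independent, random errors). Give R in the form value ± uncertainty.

Relative error in a monomial: (δR/R)² = Σ (nᵢ · δxᵢ/xᵢ)².
  (1·δV/V)² = (1×0.0948)² = 0.00898;  (-1·δI/I)² = (-1×0.0160)² = 0.000256
δR/R = √(0.00924) = 0.0961
R = 141 Ω, so δR = 0.0961 × 141 = 13.5 Ω.

141 ± 13.5 Ω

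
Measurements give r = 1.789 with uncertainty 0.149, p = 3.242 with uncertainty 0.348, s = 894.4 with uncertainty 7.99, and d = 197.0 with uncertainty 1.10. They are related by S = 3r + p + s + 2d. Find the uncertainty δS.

Absolute uncertainties add in quadrature for a linear combination:
  (3·δr)² = 0.200;  (δp)² = 0.121;  (δs)² = 63.8;  (2·δd)² = 4.84
δS = √(69.0) = 8.31

8.31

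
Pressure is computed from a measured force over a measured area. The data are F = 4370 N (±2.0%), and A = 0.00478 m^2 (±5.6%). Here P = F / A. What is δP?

54400 Pa

For a monomial P ∝ F, A^-1, fractional errors add in quadrature:
  (1·δF/F)² = (1×0.0200)² = 0.000400;  (-1·δA/A)² = (-1×0.0560)² = 0.00314
δP/P = √(0.00354) = 0.0595
P = 9.14e+05 Pa, so δP = 0.0595 × 9.14e+05 = 54400 Pa.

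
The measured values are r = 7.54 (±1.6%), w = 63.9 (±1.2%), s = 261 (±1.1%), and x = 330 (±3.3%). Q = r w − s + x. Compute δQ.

14.8

Let p = r·w = 482. δp/p = √((1·δr/r)² + (1·δw/w)²) = √(0.000256 + 0.000144) = 0.0200, so δp = 9.64.
Q = p − s + x: δQ = √(δp² + δs² + δx²) = √(92.9 + 8.24 + 119) = 14.8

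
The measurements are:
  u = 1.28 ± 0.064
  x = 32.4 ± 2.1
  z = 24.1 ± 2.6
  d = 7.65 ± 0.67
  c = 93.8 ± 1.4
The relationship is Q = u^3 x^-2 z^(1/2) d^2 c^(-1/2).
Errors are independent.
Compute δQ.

Since Q is a product/quotient, work with relative uncertainties:
  (3·δu/u)² = (3×0.0500)² = 0.0225;  (-2·δx/x)² = (-2×0.0648)² = 0.0168;  (½·δz/z)² = (0.5×0.108)² = 0.00291;  (2·δd/d)² = (2×0.0876)² = 0.0307;  (−½·δc/c)² = (-0.5×0.0149)² = 5.57e-05
δQ/Q = √(0.0730) = 0.270
Q = 0.0593, so δQ = 0.270 × 0.0593 = 0.0160.

0.0160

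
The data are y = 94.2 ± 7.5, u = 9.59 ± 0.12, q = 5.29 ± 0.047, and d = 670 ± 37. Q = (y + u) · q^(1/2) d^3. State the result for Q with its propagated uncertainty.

Let w = y + u = 104. δw = √(δy² + δu²) = √(56.2 + 0.0144) = 7.50, so δw/w = 0.0723.
Q is then a monomial in w, q, d:
δQ/Q = √((δw/w)² + (½·δq/q)² + (3·δd/d)²) = √(0.00522 + 1.97e-05 + 0.0274) = 0.181
Q = 7.18e+10, so δQ = 0.181 × 7.18e+10 = 1.3e+10.

(7.18 ± 1.30) × 10^10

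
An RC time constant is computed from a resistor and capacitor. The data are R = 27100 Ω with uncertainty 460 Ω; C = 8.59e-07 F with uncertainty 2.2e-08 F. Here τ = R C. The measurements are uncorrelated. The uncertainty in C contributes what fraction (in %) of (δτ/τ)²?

(δτ/τ)² = (1·δR/R)² + (1·δC/C)²
  R term: (1×0.0170)² = 0.000288
  C term: (1×0.0256)² = 0.000656
Total = 0.000944. Share from C = 0.000656/0.000944 = 0.695.

69.5%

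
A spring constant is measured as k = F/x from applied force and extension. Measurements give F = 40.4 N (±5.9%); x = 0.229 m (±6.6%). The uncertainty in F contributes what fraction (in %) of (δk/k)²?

(δk/k)² = (1·δF/F)² + (-1·δx/x)²
  F term: (1×0.0590)² = 0.00348
  x term: (-1×0.0660)² = 0.00436
Total = 0.00784. Share from F = 0.00348/0.00784 = 0.444.

44.4%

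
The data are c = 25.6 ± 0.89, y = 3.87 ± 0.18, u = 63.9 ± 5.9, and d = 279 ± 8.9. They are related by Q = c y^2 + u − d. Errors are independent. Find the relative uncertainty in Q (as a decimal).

Let p = c·y^2 = 383. δp/p = √((1·δc/c)² + (2·δy/y)²) = √(0.00121 + 0.00865) = 0.0993, so δp = 38.1.
Q = p + u − d: δQ = √(δp² + δu² + δd²) = √(1450 + 34.8 + 79.2) = 39.5
Q = 168, so δQ/Q = 39.5/168 = 0.235.

0.235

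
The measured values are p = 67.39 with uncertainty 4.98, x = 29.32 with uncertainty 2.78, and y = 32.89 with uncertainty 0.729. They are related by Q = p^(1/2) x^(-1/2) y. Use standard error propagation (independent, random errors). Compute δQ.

3.19

Products/powers → add relative errors in quadrature, weighted by exponent:
  (½·δp/p)² = (0.5×0.0739)² = 0.00137;  (−½·δx/x)² = (-0.5×0.0948)² = 0.00225;  (1·δy/y)² = (1×0.0222)² = 0.000491
δQ/Q = √(0.00410) = 0.0641
Q = 49.86, so δQ = 0.0641 × 49.86 = 3.19.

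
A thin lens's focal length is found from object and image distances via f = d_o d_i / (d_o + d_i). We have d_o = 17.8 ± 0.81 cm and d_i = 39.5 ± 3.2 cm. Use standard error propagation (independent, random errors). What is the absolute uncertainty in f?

∂f/∂d_o = (d_i/(d_o+d_i))² = 0.475;  ∂f/∂d_i = (d_o/(d_o+d_i))² = 0.0965
δf = √((∂f/∂d_o · δd_o)² + (∂f/∂d_i · δd_i)²) = √(0.148 + 0.0954) = 0.493 cm

0.493 cm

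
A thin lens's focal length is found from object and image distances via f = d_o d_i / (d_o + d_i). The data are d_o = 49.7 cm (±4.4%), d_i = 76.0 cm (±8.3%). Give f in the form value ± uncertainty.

30.0 ± 1.27 cm

∂f/∂d_o = (d_i/(d_o+d_i))² = 0.366;  ∂f/∂d_i = (d_o/(d_o+d_i))² = 0.156
δf = √((∂f/∂d_o · δd_o)² + (∂f/∂d_i · δd_i)²) = √(0.639 + 0.972) = 1.27 cm
f = 30.0 cm.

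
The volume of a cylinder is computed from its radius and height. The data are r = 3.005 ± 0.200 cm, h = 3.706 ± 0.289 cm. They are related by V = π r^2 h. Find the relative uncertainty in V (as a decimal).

V is a product of powers, so relative uncertainties combine in quadrature:
  (2·δr/r)² = (2×0.0666)² = 0.0177;  (1·δh/h)² = (1×0.0780)² = 0.00608
δV/V = √(0.0238) = 0.154

0.154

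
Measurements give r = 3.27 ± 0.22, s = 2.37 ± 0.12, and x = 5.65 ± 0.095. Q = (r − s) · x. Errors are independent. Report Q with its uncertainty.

5.08 ± 1.42

Let u = r − s = 0.900. δu = √(δr² + δs²) = √(0.0484 + 0.0144) = 0.251, so δu/u = 0.278.
Q is then a monomial in u, x:
δQ/Q = √((δu/u)² + (1·δx/x)²) = √(0.0775 + 0.000283) = 0.279
Q = 5.08, so δQ = 0.279 × 5.08 = 1.42.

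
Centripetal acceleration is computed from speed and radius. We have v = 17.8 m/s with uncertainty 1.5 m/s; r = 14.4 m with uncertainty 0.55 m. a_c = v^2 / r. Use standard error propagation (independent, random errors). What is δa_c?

Relative error in a monomial: (δa_c/a_c)² = Σ (nᵢ · δxᵢ/xᵢ)².
  (2·δv/v)² = (2×0.0843)² = 0.0284;  (-1·δr/r)² = (-1×0.0382)² = 0.00146
δa_c/a_c = √(0.0299) = 0.173
a_c = 22.0 m/s^2, so δa_c = 0.173 × 22.0 = 3.80 m/s^2.

3.80 m/s^2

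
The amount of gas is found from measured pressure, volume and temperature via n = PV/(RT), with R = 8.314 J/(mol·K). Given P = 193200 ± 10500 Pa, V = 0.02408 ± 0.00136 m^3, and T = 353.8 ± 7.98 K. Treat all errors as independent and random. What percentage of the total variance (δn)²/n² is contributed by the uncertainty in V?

(δn/n)² = (1·δP/P)² + (1·δV/V)² + (-1·δT/T)²
  P term: (1×0.0543)² = 0.00295
  V term: (1×0.0565)² = 0.00319
  T term: (-1×0.0226)² = 0.000509
Total = 0.00665. Share from V = 0.00319/0.00665 = 0.480.

48.0%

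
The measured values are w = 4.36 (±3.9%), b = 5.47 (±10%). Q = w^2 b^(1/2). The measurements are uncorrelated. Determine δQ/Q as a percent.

Since Q is a product/quotient, work with relative uncertainties:
  (2·δw/w)² = (2×0.0390)² = 0.00608;  (½·δb/b)² = (0.5×0.100)² = 0.00250
δQ/Q = √(0.00858) = 0.0926

9.26%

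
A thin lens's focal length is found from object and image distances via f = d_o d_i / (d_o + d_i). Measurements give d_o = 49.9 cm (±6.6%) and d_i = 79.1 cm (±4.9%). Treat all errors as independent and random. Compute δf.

1.37 cm

∂f/∂d_o = (d_i/(d_o+d_i))² = 0.376;  ∂f/∂d_i = (d_o/(d_o+d_i))² = 0.150
δf = √((∂f/∂d_o · δd_o)² + (∂f/∂d_i · δd_i)²) = √(1.53 + 0.336) = 1.37 cm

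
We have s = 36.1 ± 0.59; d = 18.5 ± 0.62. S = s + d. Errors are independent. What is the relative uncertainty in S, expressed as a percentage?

1.57%

Sums and differences: (δS)² = Σ (cᵢ δxᵢ)².
  (δs)² = 0.348;  (δd)² = 0.384
δS = √(0.732) = 0.856
S = 54.6, so δS/S = 0.856/54.6 = 0.0157.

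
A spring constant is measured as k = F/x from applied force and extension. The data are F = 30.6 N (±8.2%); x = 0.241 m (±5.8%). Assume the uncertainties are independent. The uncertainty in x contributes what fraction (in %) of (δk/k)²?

33.3%

(δk/k)² = (1·δF/F)² + (-1·δx/x)²
  F term: (1×0.0820)² = 0.00672
  x term: (-1×0.0580)² = 0.00336
Total = 0.0101. Share from x = 0.00336/0.0101 = 0.333.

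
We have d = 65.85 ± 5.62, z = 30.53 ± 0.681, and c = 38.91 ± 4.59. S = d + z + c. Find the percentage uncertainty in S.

5.39%

S is a linear combination, so absolute uncertainties add in quadrature:
  (δd)² = 31.6;  (δz)² = 0.464;  (δc)² = 21.1
δS = √(53.1) = 7.29
S = 135.3, so δS/S = 7.29/135.3 = 0.0539.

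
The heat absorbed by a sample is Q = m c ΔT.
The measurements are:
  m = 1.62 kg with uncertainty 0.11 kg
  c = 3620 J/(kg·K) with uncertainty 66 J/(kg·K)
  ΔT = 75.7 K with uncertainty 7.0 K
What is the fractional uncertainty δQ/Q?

0.116

Since Q is a product/quotient, work with relative uncertainties:
  (1·δm/m)² = (1×0.0679)² = 0.00461;  (1·δc/c)² = (1×0.0182)² = 0.000332;  (1·δΔT/ΔT)² = (1×0.0925)² = 0.00855
δQ/Q = √(0.0135) = 0.116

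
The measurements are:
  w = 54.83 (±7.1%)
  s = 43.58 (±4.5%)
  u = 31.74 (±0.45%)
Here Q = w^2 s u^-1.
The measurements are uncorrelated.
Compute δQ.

Relative error in a monomial: (δQ/Q)² = Σ (nᵢ · δxᵢ/xᵢ)².
  (2·δw/w)² = (2×0.0710)² = 0.0202;  (1·δs/s)² = (1×0.0450)² = 0.00202;  (-1·δu/u)² = (-1×0.00450)² = 2.03e-05
δQ/Q = √(0.0222) = 0.149
Q = 4128, so δQ = 0.149 × 4128 = 615.

615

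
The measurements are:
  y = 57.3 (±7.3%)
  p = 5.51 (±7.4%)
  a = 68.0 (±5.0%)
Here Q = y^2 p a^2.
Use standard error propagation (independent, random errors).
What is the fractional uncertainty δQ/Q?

Each factor contributes (exponent × relative error)² to (δQ/Q)²:
  (2·δy/y)² = (2×0.0730)² = 0.0213;  (1·δp/p)² = (1×0.0740)² = 0.00548;  (2·δa/a)² = (2×0.0500)² = 0.0100
δQ/Q = √(0.0368) = 0.192

0.192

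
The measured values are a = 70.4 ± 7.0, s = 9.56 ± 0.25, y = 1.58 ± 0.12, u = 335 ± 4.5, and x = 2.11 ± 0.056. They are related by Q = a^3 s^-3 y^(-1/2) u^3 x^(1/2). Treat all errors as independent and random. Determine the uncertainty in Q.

5.44e+09

Each factor contributes (exponent × relative error)² to (δQ/Q)²:
  (3·δa/a)² = (3×0.0994)² = 0.0890;  (-3·δs/s)² = (-3×0.0262)² = 0.00615;  (−½·δy/y)² = (-0.5×0.0759)² = 0.00144;  (3·δu/u)² = (3×0.0134)² = 0.00162;  (½·δx/x)² = (0.5×0.0265)² = 0.000176
δQ/Q = √(0.0984) = 0.314
Q = 1.73e+10, so δQ = 0.314 × 1.73e+10 = 5.44e+09.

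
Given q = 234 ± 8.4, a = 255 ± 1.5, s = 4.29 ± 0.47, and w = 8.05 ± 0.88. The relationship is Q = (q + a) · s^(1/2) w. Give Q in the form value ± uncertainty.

Let u = q + a = 489. δu = √(δq² + δa²) = √(70.6 + 2.25) = 8.53, so δu/u = 0.0174.
Q is then a monomial in u, s, w:
δQ/Q = √((δu/u)² + (½·δs/s)² + (1·δw/w)²) = √(0.000304 + 0.00300 + 0.0120) = 0.124
Q = 8150, so δQ = 0.124 × 8150 = 1010.

8150 ± 1010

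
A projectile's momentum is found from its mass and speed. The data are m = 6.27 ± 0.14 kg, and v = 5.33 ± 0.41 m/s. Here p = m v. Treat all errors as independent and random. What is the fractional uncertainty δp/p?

0.0801

For a monomial p ∝ m, v, fractional errors add in quadrature:
  (1·δm/m)² = (1×0.0223)² = 0.000499;  (1·δv/v)² = (1×0.0769)² = 0.00592
δp/p = √(0.00642) = 0.0801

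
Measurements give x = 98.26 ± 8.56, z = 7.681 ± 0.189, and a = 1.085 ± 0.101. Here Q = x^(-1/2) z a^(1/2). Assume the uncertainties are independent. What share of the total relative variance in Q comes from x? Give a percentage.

(δQ/Q)² = (−½·δx/x)² + (1·δz/z)² + (½·δa/a)²
  x term: (-0.5×0.0871)² = 0.00190
  z term: (1×0.0246)² = 0.000605
  a term: (0.5×0.0931)² = 0.00217
Total = 0.00467. Share from x = 0.00190/0.00467 = 0.406.

40.6%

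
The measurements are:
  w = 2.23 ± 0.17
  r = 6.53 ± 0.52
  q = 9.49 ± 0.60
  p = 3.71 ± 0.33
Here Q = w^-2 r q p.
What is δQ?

9.42

Since Q is a product/quotient, work with relative uncertainties:
  (-2·δw/w)² = (-2×0.0762)² = 0.0232;  (1·δr/r)² = (1×0.0796)² = 0.00634;  (1·δq/q)² = (1×0.0632)² = 0.00400;  (1·δp/p)² = (1×0.0889)² = 0.00791
δQ/Q = √(0.0415) = 0.204
Q = 46.2, so δQ = 0.204 × 46.2 = 9.42.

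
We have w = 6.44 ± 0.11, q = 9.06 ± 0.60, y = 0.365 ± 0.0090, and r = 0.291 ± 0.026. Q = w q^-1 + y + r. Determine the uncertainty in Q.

Let p = w·q^-1 = 0.711. δp/p = √((1·δw/w)² + (-1·δq/q)²) = √(0.000292 + 0.00439) = 0.0684, so δp = 0.0486.
Q = p + y + r: δQ = √(δp² + δy² + δr²) = √(0.00236 + 8.1e-05 + 0.000676) = 0.0559

0.0559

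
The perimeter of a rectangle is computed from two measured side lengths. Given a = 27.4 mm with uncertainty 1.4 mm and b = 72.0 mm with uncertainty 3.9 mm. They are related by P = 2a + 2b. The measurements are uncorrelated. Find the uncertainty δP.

8.29 mm

Absolute uncertainties add in quadrature for a linear combination:
  (2·δa)² = 7.84;  (2·δb)² = 60.8
δP = √(68.7) = 8.29 mm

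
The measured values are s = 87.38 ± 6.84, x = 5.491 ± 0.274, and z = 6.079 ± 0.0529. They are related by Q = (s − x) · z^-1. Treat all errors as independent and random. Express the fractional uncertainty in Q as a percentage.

8.40%

Let u = s − x = 81.89. δu = √(δs² + δx²) = √(46.8 + 0.0751) = 6.85, so δu/u = 0.0836.
Q is then a monomial in u, z:
δQ/Q = √((δu/u)² + (-1·δz/z)²) = √(0.00699 + 7.57e-05) = 0.0840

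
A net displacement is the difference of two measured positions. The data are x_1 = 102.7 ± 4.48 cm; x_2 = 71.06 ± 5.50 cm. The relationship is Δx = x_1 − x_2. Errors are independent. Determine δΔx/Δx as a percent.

22.4%

Δx is a linear combination, so absolute uncertainties add in quadrature:
  (δx_1)² = 20.1;  (δx_2)² = 30.2
δΔx = √(50.3) = 7.09 cm
Δx = 31.64 cm, so δΔx/Δx = 7.09/31.64 = 0.224.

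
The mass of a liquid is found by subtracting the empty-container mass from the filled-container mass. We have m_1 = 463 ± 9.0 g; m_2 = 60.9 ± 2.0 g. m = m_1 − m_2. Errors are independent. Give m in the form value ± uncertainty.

402 ± 9.22 g

Absolute uncertainties add in quadrature for a linear combination:
  (δm_1)² = 81.0;  (δm_2)² = 4.00
δm = √(85.0) = 9.22 g
m = 402 g.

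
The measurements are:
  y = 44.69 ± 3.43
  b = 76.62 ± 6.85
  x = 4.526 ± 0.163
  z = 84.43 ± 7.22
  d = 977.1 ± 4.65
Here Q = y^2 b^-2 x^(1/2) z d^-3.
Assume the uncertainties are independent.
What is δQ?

1.65e-08

Q is a product of powers, so relative uncertainties combine in quadrature:
  (2·δy/y)² = (2×0.0768)² = 0.0236;  (-2·δb/b)² = (-2×0.0894)² = 0.0320;  (½·δx/x)² = (0.5×0.0360)² = 0.000324;  (1·δz/z)² = (1×0.0855)² = 0.00731;  (-3·δd/d)² = (-3×0.00476)² = 0.000204
δQ/Q = √(0.0634) = 0.252
Q = 6.55e-08, so δQ = 0.252 × 6.55e-08 = 1.65e-08.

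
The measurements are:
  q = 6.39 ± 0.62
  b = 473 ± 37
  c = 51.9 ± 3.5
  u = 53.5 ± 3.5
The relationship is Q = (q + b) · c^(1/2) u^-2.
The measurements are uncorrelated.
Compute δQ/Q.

0.156

Let w = q + b = 479. δw = √(δq² + δb²) = √(0.384 + 1370) = 37.0, so δw/w = 0.0772.
Q is then a monomial in w, c, u:
δQ/Q = √((δw/w)² + (½·δc/c)² + (-2·δu/u)²) = √(0.00596 + 0.00114 + 0.0171) = 0.156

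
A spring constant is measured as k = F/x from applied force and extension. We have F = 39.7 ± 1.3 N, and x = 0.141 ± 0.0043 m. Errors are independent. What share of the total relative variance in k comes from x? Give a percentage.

46.4%

(δk/k)² = (1·δF/F)² + (-1·δx/x)²
  F term: (1×0.0327)² = 0.00107
  x term: (-1×0.0305)² = 0.000930
Total = 0.00200. Share from x = 0.000930/0.00200 = 0.464.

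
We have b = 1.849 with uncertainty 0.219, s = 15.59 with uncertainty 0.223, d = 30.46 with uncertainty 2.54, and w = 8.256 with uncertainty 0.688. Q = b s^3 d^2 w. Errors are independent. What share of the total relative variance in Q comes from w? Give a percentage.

(δQ/Q)² = (1·δb/b)² + (3·δs/s)² + (2·δd/d)² + (1·δw/w)²
  b term: (1×0.118)² = 0.0140
  s term: (3×0.0143)² = 0.00184
  d term: (2×0.0834)² = 0.0278
  w term: (1×0.0833)² = 0.00694
Total = 0.0506. Share from w = 0.00694/0.0506 = 0.137.

13.7%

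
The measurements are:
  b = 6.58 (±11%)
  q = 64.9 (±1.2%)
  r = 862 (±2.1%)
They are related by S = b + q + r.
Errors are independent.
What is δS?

Each term contributes (cᵢ δxᵢ)² to (δS)²:
  (δb)² = 0.524;  (δq)² = 0.607;  (δr)² = 328
δS = √(329) = 18.1

18.1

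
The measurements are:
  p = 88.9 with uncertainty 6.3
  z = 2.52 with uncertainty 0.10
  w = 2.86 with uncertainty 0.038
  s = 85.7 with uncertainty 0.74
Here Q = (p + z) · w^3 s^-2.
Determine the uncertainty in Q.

Let u = p + z = 91.4. δu = √(δp² + δz²) = √(39.7 + 0.0100) = 6.30, so δu/u = 0.0689.
Q is then a monomial in u, w, s:
δQ/Q = √((δu/u)² + (3·δw/w)² + (-2·δs/s)²) = √(0.00475 + 0.00159 + 0.000298) = 0.0815
Q = 0.291, so δQ = 0.0815 × 0.291 = 0.0237.

0.0237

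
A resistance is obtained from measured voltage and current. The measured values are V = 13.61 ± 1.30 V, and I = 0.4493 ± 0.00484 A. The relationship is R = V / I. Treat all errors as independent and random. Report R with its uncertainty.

30.29 ± 2.91 Ω

Products/powers → add relative errors in quadrature, weighted by exponent:
  (1·δV/V)² = (1×0.0955)² = 0.00912;  (-1·δI/I)² = (-1×0.0108)² = 0.000116
δR/R = √(0.00924) = 0.0961
R = 30.29 Ω, so δR = 0.0961 × 30.29 = 2.91 Ω.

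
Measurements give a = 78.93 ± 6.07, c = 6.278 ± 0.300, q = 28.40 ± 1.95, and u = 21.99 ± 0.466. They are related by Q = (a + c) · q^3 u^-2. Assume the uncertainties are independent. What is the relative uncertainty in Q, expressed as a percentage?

Let w = a + c = 85.21. δw = √(δa² + δc²) = √(36.8 + 0.0900) = 6.08, so δw/w = 0.0713.
Q is then a monomial in w, q, u:
δQ/Q = √((δw/w)² + (3·δq/q)² + (-2·δu/u)²) = √(0.00509 + 0.0424 + 0.00180) = 0.222

22.2%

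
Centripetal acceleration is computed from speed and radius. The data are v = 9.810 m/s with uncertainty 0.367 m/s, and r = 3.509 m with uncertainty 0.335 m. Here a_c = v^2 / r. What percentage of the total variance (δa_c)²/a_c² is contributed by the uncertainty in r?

61.9%

(δa_c/a_c)² = (2·δv/v)² + (-1·δr/r)²
  v term: (2×0.0374)² = 0.00560
  r term: (-1×0.0955)² = 0.00911
Total = 0.0147. Share from r = 0.00911/0.0147 = 0.619.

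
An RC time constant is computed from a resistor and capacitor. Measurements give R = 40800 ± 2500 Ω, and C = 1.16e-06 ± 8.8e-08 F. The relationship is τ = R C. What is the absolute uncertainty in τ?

0.00462 s

Since τ is a product/quotient, work with relative uncertainties:
  (1·δR/R)² = (1×0.0613)² = 0.00375;  (1·δC/C)² = (1×0.0759)² = 0.00576
δτ/τ = √(0.00951) = 0.0975
τ = 0.0473 s, so δτ = 0.0975 × 0.0473 = 0.00462 s.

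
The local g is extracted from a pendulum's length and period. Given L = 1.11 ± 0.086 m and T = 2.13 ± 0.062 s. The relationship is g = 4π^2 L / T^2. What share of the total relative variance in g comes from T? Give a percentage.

36.1%

(δg/g)² = (1·δL/L)² + (-2·δT/T)²
  L term: (1×0.0775)² = 0.00600
  T term: (-2×0.0291)² = 0.00339
Total = 0.00939. Share from T = 0.00339/0.00939 = 0.361.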